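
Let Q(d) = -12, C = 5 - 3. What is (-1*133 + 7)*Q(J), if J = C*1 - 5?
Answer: 1512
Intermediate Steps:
C = 2
J = -3 (J = 2*1 - 5 = 2 - 5 = -3)
(-1*133 + 7)*Q(J) = (-1*133 + 7)*(-12) = (-133 + 7)*(-12) = -126*(-12) = 1512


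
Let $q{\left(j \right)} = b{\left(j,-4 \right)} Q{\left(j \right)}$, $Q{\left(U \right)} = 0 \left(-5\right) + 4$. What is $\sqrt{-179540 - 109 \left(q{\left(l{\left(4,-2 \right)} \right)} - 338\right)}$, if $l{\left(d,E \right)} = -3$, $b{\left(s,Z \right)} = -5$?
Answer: $i \sqrt{140518} \approx 374.86 i$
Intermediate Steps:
$Q{\left(U \right)} = 4$ ($Q{\left(U \right)} = 0 + 4 = 4$)
$q{\left(j \right)} = -20$ ($q{\left(j \right)} = \left(-5\right) 4 = -20$)
$\sqrt{-179540 - 109 \left(q{\left(l{\left(4,-2 \right)} \right)} - 338\right)} = \sqrt{-179540 - 109 \left(-20 - 338\right)} = \sqrt{-179540 - -39022} = \sqrt{-179540 + 39022} = \sqrt{-140518} = i \sqrt{140518}$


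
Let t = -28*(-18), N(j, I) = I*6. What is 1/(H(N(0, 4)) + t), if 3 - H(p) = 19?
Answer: 1/488 ≈ 0.0020492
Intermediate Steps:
N(j, I) = 6*I
H(p) = -16 (H(p) = 3 - 1*19 = 3 - 19 = -16)
t = 504
1/(H(N(0, 4)) + t) = 1/(-16 + 504) = 1/488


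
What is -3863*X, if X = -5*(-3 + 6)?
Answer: 57945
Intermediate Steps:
X = -15 (X = -5*3 = -15)
-3863*X = -3863*(-15) = 57945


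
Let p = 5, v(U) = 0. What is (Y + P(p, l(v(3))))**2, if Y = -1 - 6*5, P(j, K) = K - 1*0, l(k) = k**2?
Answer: 961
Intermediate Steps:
P(j, K) = K (P(j, K) = K + 0 = K)
Y = -31 (Y = -1 - 30 = -31)
(Y + P(p, l(v(3))))**2 = (-31 + 0**2)**2 = (-31 + 0)**2 = (-31)**2 = 961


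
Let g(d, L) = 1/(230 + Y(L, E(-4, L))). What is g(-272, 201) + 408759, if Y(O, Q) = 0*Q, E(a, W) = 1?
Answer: 94014571/230 ≈ 4.0876e+5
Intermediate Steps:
Y(O, Q) = 0
g(d, L) = 1/230 (g(d, L) = 1/(230 + 0) = 1/230)
g(-272, 201) + 408759 = 1/230 + 408759 = 94014571/230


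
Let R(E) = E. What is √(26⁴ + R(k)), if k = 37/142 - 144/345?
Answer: √121861245425270/16330 ≈ 676.00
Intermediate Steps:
k = -2561/16330 (k = 37*(1/142) - 144*1/345 = 37/142 - 48/115 = -2561/16330 ≈ -0.15683)
√(26⁴ + R(k)) = √(26⁴ - 2561/16330) = √(456976 - 2561/16330) = √(7462415519/16330) = √121861245425270/16330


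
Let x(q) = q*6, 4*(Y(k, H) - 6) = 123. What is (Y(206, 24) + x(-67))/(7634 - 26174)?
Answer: 487/24720 ≈ 0.019701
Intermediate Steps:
Y(k, H) = 147/4 (Y(k, H) = 6 + (1/4)*123 = 6 + 123/4 = 147/4)
x(q) = 6*q
(Y(206, 24) + x(-67))/(7634 - 26174) = (147/4 + 6*(-67))/(7634 - 26174) = (147/4 - 402)/(-18540) = -1461/4*(-1/18540) = 487/24720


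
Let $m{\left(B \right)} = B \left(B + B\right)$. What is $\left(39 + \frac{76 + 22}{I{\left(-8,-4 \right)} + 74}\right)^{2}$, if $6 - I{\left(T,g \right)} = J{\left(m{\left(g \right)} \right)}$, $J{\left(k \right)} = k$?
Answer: $\frac{970225}{576} \approx 1684.4$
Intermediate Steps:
$m{\left(B \right)} = 2 B^{2}$ ($m{\left(B \right)} = B 2 B = 2 B^{2}$)
$I{\left(T,g \right)} = 6 - 2 g^{2}$
$\left(39 + \frac{76 + 22}{I{\left(-8,-4 \right)} + 74}\right)^{2} = \left(39 + \frac{76 + 22}{\left(6 - 2 \left(-4\right)^{2}\right) + 74}\right)^{2} = \left(39 + \frac{98}{\left(6 - 32\right) + 74}\right)^{2} = \left(39 + \frac{98}{-26 + 74}\right)^{2} = \left(39 + \frac{98}{48}\right)^{2} = \left(39 + 98 \cdot \frac{1}{48}\right)^{2} = \left(39 + \frac{49}{24}\right)^{2} = \left(\frac{985}{24}\right)^{2} = \frac{970225}{576}$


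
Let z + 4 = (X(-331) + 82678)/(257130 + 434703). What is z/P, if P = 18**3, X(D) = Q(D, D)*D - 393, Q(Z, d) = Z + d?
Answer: -821975/1344923352 ≈ -0.00061117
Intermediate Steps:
X(D) = -393 + 2*D**2 (X(D) = (D + D)*D - 393 = (2*D)*D - 393 = 2*D**2 - 393 = -393 + 2*D**2)
z = -821975/230611 (z = -4 + ((-393 + 2*(-331)**2) + 82678)/(257130 + 434703) = -4 + ((-393 + 2*109561) + 82678)/691833 = -4 + ((-393 + 219122) + 82678)*(1/691833) = -4 + (218729 + 82678)*(1/691833) = -4 + 301407*(1/691833) = -4 + 100469/230611 = -821975/230611 ≈ -3.5643)
P = 5832
z/P = -821975/230611/5832 = -821975/230611*1/5832 = -821975/1344923352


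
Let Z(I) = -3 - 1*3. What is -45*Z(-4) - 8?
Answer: 262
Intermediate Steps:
Z(I) = -6 (Z(I) = -3 - 3 = -6)
-45*Z(-4) - 8 = -45*(-6) - 8 = 270 - 8 = 262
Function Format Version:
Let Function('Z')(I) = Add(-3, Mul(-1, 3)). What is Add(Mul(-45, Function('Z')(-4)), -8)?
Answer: 262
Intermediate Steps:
Function('Z')(I) = -6 (Function('Z')(I) = Add(-3, -3) = -6)
Add(Mul(-45, Function('Z')(-4)), -8) = Add(Mul(-45, -6), -8) = Add(270, -8) = 262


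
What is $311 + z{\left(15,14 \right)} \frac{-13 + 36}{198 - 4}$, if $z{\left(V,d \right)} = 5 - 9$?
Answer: $\frac{30121}{97} \approx 310.53$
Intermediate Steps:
$z{\left(V,d \right)} = -4$
$311 + z{\left(15,14 \right)} \frac{-13 + 36}{198 - 4} = 311 - 4 \frac{-13 + 36}{198 - 4} = 311 - 4 \cdot \frac{23}{194} = 311 - 4 \cdot 23 \cdot \frac{1}{194} = 311 - \frac{46}{97} = \frac{30121}{97}$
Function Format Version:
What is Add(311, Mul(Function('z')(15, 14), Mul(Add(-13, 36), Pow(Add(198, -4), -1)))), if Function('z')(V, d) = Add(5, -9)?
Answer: Rational(30121, 97) ≈ 310.53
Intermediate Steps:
Function('z')(V, d) = -4
Add(311, Mul(Function('z')(15, 14), Mul(Add(-13, 36), Pow(Add(198, -4), -1)))) = Add(311, Mul(-4, Mul(Add(-13, 36), Pow(Add(198, -4), -1)))) = Add(311, Mul(-4, Mul(23, Pow(194, -1)))) = Add(311, Mul(-4, Mul(23, Rational(1, 194)))) = Add(311, Mul(-4, Rational(23, 194))) = Add(311, Rational(-46, 97)) = Rational(30121, 97)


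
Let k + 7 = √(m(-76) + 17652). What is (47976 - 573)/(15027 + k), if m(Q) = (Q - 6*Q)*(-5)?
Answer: 177998265/56396162 - 47403*√3938/112792324 ≈ 3.1298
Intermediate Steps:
m(Q) = 25*Q (m(Q) = -5*Q*(-5) = 25*Q)
k = -7 + 2*√3938 (k = -7 + √(25*(-76) + 17652) = -7 + √(-1900 + 17652) = -7 + √15752 = -7 + 2*√3938 ≈ 118.51)
(47976 - 573)/(15027 + k) = (47976 - 573)/(15027 + (-7 + 2*√3938)) = 47403/(15020 + 2*√3938)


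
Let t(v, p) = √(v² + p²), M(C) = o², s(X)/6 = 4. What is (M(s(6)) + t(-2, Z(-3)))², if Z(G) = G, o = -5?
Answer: (25 + √13)² ≈ 818.28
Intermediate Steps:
s(X) = 24 (s(X) = 6*4 = 24)
M(C) = 25 (M(C) = (-5)² = 25)
t(v, p) = √(p² + v²)
(M(s(6)) + t(-2, Z(-3)))² = (25 + √((-3)² + (-2)²))² = (25 + √(9 + 4))² = (25 + √13)²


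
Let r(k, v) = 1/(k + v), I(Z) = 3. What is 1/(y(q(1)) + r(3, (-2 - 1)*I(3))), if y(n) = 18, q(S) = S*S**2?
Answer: 6/107 ≈ 0.056075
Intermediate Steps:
q(S) = S**3
1/(y(q(1)) + r(3, (-2 - 1)*I(3))) = 1/(18 + 1/(3 + (-2 - 1)*3)) = 1/(18 + 1/(3 - 3*3)) = 1/(18 + 1/(3 - 9)) = 1/(18 + 1/(-6)) = 1/(18 - 1/6) = 1/(107/6) = 6/107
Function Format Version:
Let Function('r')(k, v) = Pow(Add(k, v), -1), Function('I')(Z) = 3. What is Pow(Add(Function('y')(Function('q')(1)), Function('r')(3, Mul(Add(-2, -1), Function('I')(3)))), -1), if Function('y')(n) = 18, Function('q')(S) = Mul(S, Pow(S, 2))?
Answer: Rational(6, 107) ≈ 0.056075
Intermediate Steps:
Function('q')(S) = Pow(S, 3)
Pow(Add(Function('y')(Function('q')(1)), Function('r')(3, Mul(Add(-2, -1), Function('I')(3)))), -1) = Pow(Add(18, Pow(Add(3, Mul(Add(-2, -1), 3)), -1)), -1) = Pow(Add(18, Pow(Add(3, Mul(-3, 3)), -1)), -1) = Pow(Add(18, Pow(Add(3, -9), -1)), -1) = Pow(Add(18, Pow(-6, -1)), -1) = Pow(Add(18, Rational(-1, 6)), -1) = Pow(Rational(107, 6), -1) = Rational(6, 107)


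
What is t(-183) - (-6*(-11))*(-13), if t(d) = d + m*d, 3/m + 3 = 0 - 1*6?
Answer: 736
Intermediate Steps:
m = -⅓ (m = 3/(-3 + (0 - 1*6)) = 3/(-3 + (0 - 6)) = 3/(-3 - 6) = 3/(-9) = 3*(-⅑) = -⅓ ≈ -0.33333)
t(d) = 2*d/3 (t(d) = d - d/3 = 2*d/3)
t(-183) - (-6*(-11))*(-13) = (⅔)*(-183) - (-6*(-11))*(-13) = -122 - 66*(-13) = -122 - 1*(-858) = -122 + 858 = 736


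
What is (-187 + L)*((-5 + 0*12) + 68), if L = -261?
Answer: -28224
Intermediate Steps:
(-187 + L)*((-5 + 0*12) + 68) = (-187 - 261)*((-5 + 0*12) + 68) = -448*((-5 + 0) + 68) = -448*(-5 + 68) = -448*63 = -28224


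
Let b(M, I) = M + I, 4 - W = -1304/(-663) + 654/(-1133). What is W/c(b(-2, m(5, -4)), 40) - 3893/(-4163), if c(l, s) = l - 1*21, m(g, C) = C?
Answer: 70794007451/84433270779 ≈ 0.83846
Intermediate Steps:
W = 1960886/751179 (W = 4 - (-1304/(-663) + 654/(-1133)) = 4 - (-1304*(-1/663) + 654*(-1/1133)) = 4 - (1304/663 - 654/1133) = 4 - 1*1043830/751179 = 4 - 1043830/751179 = 1960886/751179 ≈ 2.6104)
b(M, I) = I + M
c(l, s) = -21 + l (c(l, s) = l - 21 = -21 + l)
W/c(b(-2, m(5, -4)), 40) - 3893/(-4163) = 1960886/(751179*(-21 + (-4 - 2))) - 3893/(-4163) = 1960886/(751179*(-21 - 6)) - 3893*(-1/4163) = (1960886/751179)/(-27) + 3893/4163 = (1960886/751179)*(-1/27) + 3893/4163 = -1960886/20281833 + 3893/4163 = 70794007451/84433270779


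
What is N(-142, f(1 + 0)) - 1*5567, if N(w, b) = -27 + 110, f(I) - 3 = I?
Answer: -5484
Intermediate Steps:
f(I) = 3 + I
N(w, b) = 83
N(-142, f(1 + 0)) - 1*5567 = 83 - 1*5567 = 83 - 5567 = -5484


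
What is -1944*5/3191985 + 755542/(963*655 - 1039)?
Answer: 26728419935/22334177179 ≈ 1.1968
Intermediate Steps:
-1944*5/3191985 + 755542/(963*655 - 1039) = -9720*1/3191985 + 755542/(630765 - 1039) = -216/70933 + 755542/629726 = -216/70933 + 755542*(1/629726) = -216/70933 + 377771/314863 = 26728419935/22334177179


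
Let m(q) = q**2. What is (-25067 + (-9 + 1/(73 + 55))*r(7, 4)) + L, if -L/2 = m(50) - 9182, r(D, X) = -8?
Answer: -186097/16 ≈ -11631.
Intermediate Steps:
L = 13364 (L = -2*(50**2 - 9182) = -2*(2500 - 9182) = -2*(-6682) = 13364)
(-25067 + (-9 + 1/(73 + 55))*r(7, 4)) + L = (-25067 + (-9 + 1/(73 + 55))*(-8)) + 13364 = (-25067 + (-9 + 1/128)*(-8)) + 13364 = (-25067 - 1151/128*(-8)) + 13364 = (-25067 + 1151/16) + 13364 = -399921/16 + 13364 = -186097/16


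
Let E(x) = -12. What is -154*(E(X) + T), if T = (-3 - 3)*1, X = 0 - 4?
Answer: 2772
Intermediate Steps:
X = -4
T = -6 (T = -6*1 = -6)
-154*(E(X) + T) = -154*(-12 - 6) = -154*(-18) = 2772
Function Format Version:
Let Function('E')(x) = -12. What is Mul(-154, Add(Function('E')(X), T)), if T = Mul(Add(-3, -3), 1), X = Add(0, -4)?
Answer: 2772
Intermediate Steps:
X = -4
T = -6 (T = Mul(-6, 1) = -6)
Mul(-154, Add(Function('E')(X), T)) = Mul(-154, Add(-12, -6)) = Mul(-154, -18) = 2772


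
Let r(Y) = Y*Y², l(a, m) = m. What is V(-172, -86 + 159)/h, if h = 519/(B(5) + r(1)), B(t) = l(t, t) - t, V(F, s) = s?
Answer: 73/519 ≈ 0.14066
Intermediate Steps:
r(Y) = Y³
B(t) = 0 (B(t) = t - t = 0)
h = 519 (h = 519/(0 + 1³) = 519/(0 + 1) = 519/1 = 519*1 = 519)
V(-172, -86 + 159)/h = (-86 + 159)/519 = 73*(1/519) = 73/519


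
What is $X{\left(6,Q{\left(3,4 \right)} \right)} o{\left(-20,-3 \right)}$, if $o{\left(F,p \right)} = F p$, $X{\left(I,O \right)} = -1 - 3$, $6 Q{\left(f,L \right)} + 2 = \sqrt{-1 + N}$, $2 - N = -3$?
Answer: $-240$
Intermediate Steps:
$N = 5$ ($N = 2 - -3 = 2 + 3 = 5$)
$Q{\left(f,L \right)} = 0$ ($Q{\left(f,L \right)} = - \frac{1}{3} + \frac{\sqrt{-1 + 5}}{6} = - \frac{1}{3} + \frac{\sqrt{4}}{6} = - \frac{1}{3} + \frac{1}{6} \cdot 2 = - \frac{1}{3} + \frac{1}{3} = 0$)
$X{\left(I,O \right)} = -4$
$X{\left(6,Q{\left(3,4 \right)} \right)} o{\left(-20,-3 \right)} = - 4 \left(\left(-20\right) \left(-3\right)\right) = \left(-4\right) 60 = -240$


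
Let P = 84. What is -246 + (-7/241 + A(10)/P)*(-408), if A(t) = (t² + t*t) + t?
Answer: -302250/241 ≈ -1254.1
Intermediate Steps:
A(t) = t + 2*t² (A(t) = (t² + t²) + t = 2*t² + t = t + 2*t²)
-246 + (-7/241 + A(10)/P)*(-408) = -246 + (-7/241 + (10*(1 + 2*10))/84)*(-408) = -246 + (-7*1/241 + (10*(1 + 20))*(1/84))*(-408) = -246 + (-7/241 + (10*21)*(1/84))*(-408) = -246 + (-7/241 + 210*(1/84))*(-408) = -246 + (-7/241 + 5/2)*(-408) = -246 + (1191/482)*(-408) = -246 - 242964/241 = -302250/241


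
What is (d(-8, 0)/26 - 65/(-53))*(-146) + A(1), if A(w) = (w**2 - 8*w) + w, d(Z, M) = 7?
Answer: -154587/689 ≈ -224.36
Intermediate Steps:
A(w) = w**2 - 7*w
(d(-8, 0)/26 - 65/(-53))*(-146) + A(1) = (7/26 - 65/(-53))*(-146) + 1*(-7 + 1) = (7*(1/26) - 65*(-1/53))*(-146) + 1*(-6) = (7/26 + 65/53)*(-146) - 6 = (2061/1378)*(-146) - 6 = -150453/689 - 6 = -154587/689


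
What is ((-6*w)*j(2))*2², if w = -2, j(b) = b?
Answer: 96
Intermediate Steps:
((-6*w)*j(2))*2² = (-6*(-2)*2)*2² = (12*2)*4 = 24*4 = 96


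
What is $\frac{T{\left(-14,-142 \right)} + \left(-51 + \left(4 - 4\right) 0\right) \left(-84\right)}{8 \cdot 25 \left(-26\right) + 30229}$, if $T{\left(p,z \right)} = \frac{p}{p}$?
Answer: $\frac{4285}{25029} \approx 0.1712$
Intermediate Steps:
$T{\left(p,z \right)} = 1$
$\frac{T{\left(-14,-142 \right)} + \left(-51 + \left(4 - 4\right) 0\right) \left(-84\right)}{8 \cdot 25 \left(-26\right) + 30229} = \frac{1 + \left(-51 + \left(4 - 4\right) 0\right) \left(-84\right)}{8 \cdot 25 \left(-26\right) + 30229} = \frac{1 + \left(-51 + 0 \cdot 0\right) \left(-84\right)}{200 \left(-26\right) + 30229} = \frac{1 + \left(-51 + 0\right) \left(-84\right)}{-5200 + 30229} = \frac{1 - -4284}{25029} = \left(1 + 4284\right) \frac{1}{25029} = 4285 \cdot \frac{1}{25029} = \frac{4285}{25029}$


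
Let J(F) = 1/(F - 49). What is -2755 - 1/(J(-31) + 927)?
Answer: -204308125/74159 ≈ -2755.0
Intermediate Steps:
J(F) = 1/(-49 + F)
-2755 - 1/(J(-31) + 927) = -2755 - 1/(1/(-49 - 31) + 927) = -2755 - 1/(1/(-80) + 927) = -2755 - 1/(-1/80 + 927) = -2755 - 1/74159/80 = -2755 - 1*80/74159 = -2755 - 80/74159 = -204308125/74159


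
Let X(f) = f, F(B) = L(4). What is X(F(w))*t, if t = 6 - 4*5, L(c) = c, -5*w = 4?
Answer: -56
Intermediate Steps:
w = -⅘ (w = -⅕*4 = -⅘ ≈ -0.80000)
F(B) = 4
t = -14 (t = 6 - 20 = -14)
X(F(w))*t = 4*(-14) = -56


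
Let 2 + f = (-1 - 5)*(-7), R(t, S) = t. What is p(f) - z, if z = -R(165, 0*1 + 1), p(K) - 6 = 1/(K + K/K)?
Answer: 7012/41 ≈ 171.02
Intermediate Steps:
f = 40 (f = -2 + (-1 - 5)*(-7) = -2 - 6*(-7) = -2 + 42 = 40)
p(K) = 6 + 1/(1 + K) (p(K) = 6 + 1/(K + K/K) = 6 + 1/(K + 1) = 6 + 1/(1 + K))
z = -165 (z = -1*165 = -165)
p(f) - z = (7 + 6*40)/(1 + 40) - 1*(-165) = (7 + 240)/41 + 165 = (1/41)*247 + 165 = 247/41 + 165 = 7012/41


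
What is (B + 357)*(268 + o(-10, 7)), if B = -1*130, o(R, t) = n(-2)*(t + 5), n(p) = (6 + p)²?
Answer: 104420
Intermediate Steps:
o(R, t) = 80 + 16*t (o(R, t) = (6 - 2)²*(t + 5) = 4²*(5 + t) = 16*(5 + t) = 80 + 16*t)
B = -130
(B + 357)*(268 + o(-10, 7)) = (-130 + 357)*(268 + (80 + 16*7)) = 227*(268 + (80 + 112)) = 227*(268 + 192) = 227*460 = 104420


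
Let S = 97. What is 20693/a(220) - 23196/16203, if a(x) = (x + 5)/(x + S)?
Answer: 35427097381/1215225 ≈ 29153.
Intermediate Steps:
a(x) = (5 + x)/(97 + x) (a(x) = (x + 5)/(x + 97) = (5 + x)/(97 + x))
20693/a(220) - 23196/16203 = 20693/(((5 + 220)/(97 + 220))) - 23196/16203 = 20693/((225/317)) - 23196*1/16203 = 20693/(((1/317)*225)) - 7732/5401 = 20693/(225/317) - 7732/5401 = 20693*(317/225) - 7732/5401 = 6559681/225 - 7732/5401 = 35427097381/1215225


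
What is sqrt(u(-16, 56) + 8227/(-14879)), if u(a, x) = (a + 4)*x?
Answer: I*sqrt(148892888285)/14879 ≈ 25.934*I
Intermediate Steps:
u(a, x) = x*(4 + a) (u(a, x) = (4 + a)*x = x*(4 + a))
sqrt(u(-16, 56) + 8227/(-14879)) = sqrt(56*(4 - 16) + 8227/(-14879)) = sqrt(56*(-12) + 8227*(-1/14879)) = sqrt(-672 - 8227/14879) = sqrt(-10006915/14879) = I*sqrt(148892888285)/14879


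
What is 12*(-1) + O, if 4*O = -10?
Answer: -29/2 ≈ -14.500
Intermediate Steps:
O = -5/2 (O = (¼)*(-10) = -5/2 ≈ -2.5000)
12*(-1) + O = 12*(-1) - 5/2 = -12 - 5/2 = -29/2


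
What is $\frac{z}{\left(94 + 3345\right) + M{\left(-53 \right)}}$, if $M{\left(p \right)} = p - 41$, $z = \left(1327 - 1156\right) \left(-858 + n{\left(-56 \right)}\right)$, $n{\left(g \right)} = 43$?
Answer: $- \frac{9291}{223} \approx -41.664$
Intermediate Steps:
$z = -139365$ ($z = \left(1327 - 1156\right) \left(-858 + 43\right) = 171 \left(-815\right) = -139365$)
$M{\left(p \right)} = -41 + p$
$\frac{z}{\left(94 + 3345\right) + M{\left(-53 \right)}} = - \frac{139365}{\left(94 + 3345\right) - 94} = - \frac{139365}{3439 - 94} = - \frac{139365}{3345} = \left(-139365\right) \frac{1}{3345} = - \frac{9291}{223}$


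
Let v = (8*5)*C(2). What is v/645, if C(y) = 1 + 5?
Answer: 16/43 ≈ 0.37209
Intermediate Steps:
C(y) = 6
v = 240 (v = (8*5)*6 = 40*6 = 240)
v/645 = 240/645 = 240*(1/645) = 16/43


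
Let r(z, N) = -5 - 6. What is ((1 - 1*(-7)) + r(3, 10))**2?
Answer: 9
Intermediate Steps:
r(z, N) = -11
((1 - 1*(-7)) + r(3, 10))**2 = ((1 - 1*(-7)) - 11)**2 = ((1 + 7) - 11)**2 = (8 - 11)**2 = (-3)**2 = 9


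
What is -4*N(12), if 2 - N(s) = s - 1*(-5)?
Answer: 60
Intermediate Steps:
N(s) = -3 - s (N(s) = 2 - (s - 1*(-5)) = 2 - (s + 5) = 2 - (5 + s) = 2 + (-5 - s) = -3 - s)
-4*N(12) = -4*(-3 - 1*12) = -4*(-3 - 12) = -4*(-15) = 60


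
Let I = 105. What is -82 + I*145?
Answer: 15143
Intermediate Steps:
-82 + I*145 = -82 + 105*145 = -82 + 15225 = 15143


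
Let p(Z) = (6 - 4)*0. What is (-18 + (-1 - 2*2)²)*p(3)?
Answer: 0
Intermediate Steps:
p(Z) = 0 (p(Z) = 2*0 = 0)
(-18 + (-1 - 2*2)²)*p(3) = (-18 + (-1 - 2*2)²)*0 = (-18 + (-1 - 4)²)*0 = (-18 + (-5)²)*0 = (-18 + 25)*0 = 7*0 = 0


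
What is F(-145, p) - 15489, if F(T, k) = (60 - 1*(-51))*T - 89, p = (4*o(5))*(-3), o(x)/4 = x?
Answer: -31673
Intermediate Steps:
o(x) = 4*x
p = -240 (p = (4*(4*5))*(-3) = (4*20)*(-3) = 80*(-3) = -240)
F(T, k) = -89 + 111*T (F(T, k) = (60 + 51)*T - 89 = 111*T - 89 = -89 + 111*T)
F(-145, p) - 15489 = (-89 + 111*(-145)) - 15489 = (-89 - 16095) - 15489 = -16184 - 15489 = -31673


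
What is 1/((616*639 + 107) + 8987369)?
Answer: 1/9381100 ≈ 1.0660e-7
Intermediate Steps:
1/((616*639 + 107) + 8987369) = 1/((393624 + 107) + 8987369) = 1/(393731 + 8987369) = 1/9381100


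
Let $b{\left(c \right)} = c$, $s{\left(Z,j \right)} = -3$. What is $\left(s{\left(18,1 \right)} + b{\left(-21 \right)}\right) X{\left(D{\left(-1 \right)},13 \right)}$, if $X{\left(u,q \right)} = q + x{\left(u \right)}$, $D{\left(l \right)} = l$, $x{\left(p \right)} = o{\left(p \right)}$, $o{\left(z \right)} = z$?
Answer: $-288$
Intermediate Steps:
$x{\left(p \right)} = p$
$X{\left(u,q \right)} = q + u$
$\left(s{\left(18,1 \right)} + b{\left(-21 \right)}\right) X{\left(D{\left(-1 \right)},13 \right)} = \left(-3 - 21\right) \left(13 - 1\right) = \left(-24\right) 12 = -288$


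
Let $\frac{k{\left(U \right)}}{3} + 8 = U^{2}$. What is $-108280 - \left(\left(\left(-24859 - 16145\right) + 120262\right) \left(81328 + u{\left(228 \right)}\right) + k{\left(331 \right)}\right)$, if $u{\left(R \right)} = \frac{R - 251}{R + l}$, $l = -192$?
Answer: $- \frac{116033056667}{18} \approx -6.4463 \cdot 10^{9}$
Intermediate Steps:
$u{\left(R \right)} = \frac{-251 + R}{-192 + R}$ ($u{\left(R \right)} = \frac{R - 251}{R - 192} = \frac{-251 + R}{-192 + R}$)
$k{\left(U \right)} = -24 + 3 U^{2}$
$-108280 - \left(\left(\left(-24859 - 16145\right) + 120262\right) \left(81328 + u{\left(228 \right)}\right) + k{\left(331 \right)}\right) = -108280 - \left(\left(\left(-24859 - 16145\right) + 120262\right) \left(81328 + \frac{-251 + 228}{-192 + 228}\right) - \left(24 - 3 \cdot 331^{2}\right)\right) = -108280 - \left(\left(-41004 + 120262\right) \left(81328 + \frac{1}{36} \left(-23\right)\right) + \left(-24 + 3 \cdot 109561\right)\right) = -108280 - \left(79258 \left(81328 + \frac{1}{36} \left(-23\right)\right) + \left(-24 + 328683\right)\right) = -108280 - \left(79258 \left(81328 - \frac{23}{36}\right) + 328659\right) = -108280 - \left(79258 \cdot \frac{2927785}{36} + 328659\right) = -108280 - \left(\frac{116025191765}{18} + 328659\right) = -108280 - \frac{116031107627}{18} = - \frac{116033056667}{18}$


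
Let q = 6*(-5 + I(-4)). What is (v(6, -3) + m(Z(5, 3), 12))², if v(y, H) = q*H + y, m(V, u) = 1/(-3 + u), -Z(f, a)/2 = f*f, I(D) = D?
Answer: 2289169/81 ≈ 28261.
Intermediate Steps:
Z(f, a) = -2*f² (Z(f, a) = -2*f*f = -2*f²)
q = -54 (q = 6*(-5 - 4) = 6*(-9) = -54)
v(y, H) = y - 54*H (v(y, H) = -54*H + y = y - 54*H)
(v(6, -3) + m(Z(5, 3), 12))² = ((6 - 54*(-3)) + 1/(-3 + 12))² = ((6 + 162) + 1/9)² = (168 + ⅑)² = (1513/9)² = 2289169/81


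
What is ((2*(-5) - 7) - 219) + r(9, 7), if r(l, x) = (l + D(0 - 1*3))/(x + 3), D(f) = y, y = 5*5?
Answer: -1163/5 ≈ -232.60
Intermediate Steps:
y = 25
D(f) = 25
r(l, x) = (25 + l)/(3 + x) (r(l, x) = (l + 25)/(x + 3) = (25 + l)/(3 + x))
((2*(-5) - 7) - 219) + r(9, 7) = ((2*(-5) - 7) - 219) + (25 + 9)/(3 + 7) = ((-10 - 7) - 219) + 34/10 = (-17 - 219) + (⅒)*34 = -236 + 17/5 = -1163/5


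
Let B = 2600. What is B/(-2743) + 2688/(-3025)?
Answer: -1172168/638275 ≈ -1.8365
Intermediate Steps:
B/(-2743) + 2688/(-3025) = 2600/(-2743) + 2688/(-3025) = 2600*(-1/2743) + 2688*(-1/3025) = -200/211 - 2688/3025 = -1172168/638275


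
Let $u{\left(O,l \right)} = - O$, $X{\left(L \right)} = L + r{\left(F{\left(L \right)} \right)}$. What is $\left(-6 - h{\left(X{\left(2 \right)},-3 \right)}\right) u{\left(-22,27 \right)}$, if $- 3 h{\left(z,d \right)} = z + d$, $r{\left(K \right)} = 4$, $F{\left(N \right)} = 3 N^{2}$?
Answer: $-110$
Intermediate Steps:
$X{\left(L \right)} = 4 + L$ ($X{\left(L \right)} = L + 4 = 4 + L$)
$h{\left(z,d \right)} = - \frac{d}{3} - \frac{z}{3}$ ($h{\left(z,d \right)} = - \frac{z + d}{3} = - \frac{d + z}{3} = - \frac{d}{3} - \frac{z}{3}$)
$\left(-6 - h{\left(X{\left(2 \right)},-3 \right)}\right) u{\left(-22,27 \right)} = \left(-6 - \left(\left(- \frac{1}{3}\right) \left(-3\right) - \frac{4 + 2}{3}\right)\right) \left(\left(-1\right) \left(-22\right)\right) = \left(-6 - \left(1 - 2\right)\right) 22 = \left(-6 - -1\right) 22 = \left(-6 + 1\right) 22 = \left(-5\right) 22 = -110$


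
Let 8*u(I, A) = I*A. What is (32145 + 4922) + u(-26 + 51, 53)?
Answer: 297861/8 ≈ 37233.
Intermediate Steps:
u(I, A) = A*I/8 (u(I, A) = (I*A)/8 = (A*I)/8 = A*I/8)
(32145 + 4922) + u(-26 + 51, 53) = (32145 + 4922) + (⅛)*53*(-26 + 51) = 37067 + (⅛)*53*25 = 37067 + 1325/8 = 297861/8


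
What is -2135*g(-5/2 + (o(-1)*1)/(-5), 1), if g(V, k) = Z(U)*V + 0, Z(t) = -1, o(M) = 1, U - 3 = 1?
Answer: -11529/2 ≈ -5764.5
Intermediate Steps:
U = 4 (U = 3 + 1 = 4)
g(V, k) = -V (g(V, k) = -V + 0 = -V)
-2135*g(-5/2 + (o(-1)*1)/(-5), 1) = -(-2135)*(-5/2 + (1*1)/(-5)) = -(-2135)*(-5*1/2 + 1*(-1/5)) = -(-2135)*(-5/2 - 1/5) = -(-2135)*(-27)/10 = -2135*27/10 = -11529/2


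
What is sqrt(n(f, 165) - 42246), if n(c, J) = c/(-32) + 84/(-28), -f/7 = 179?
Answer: I*sqrt(2701430)/8 ≈ 205.45*I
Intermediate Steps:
f = -1253 (f = -7*179 = -1253)
n(c, J) = -3 - c/32 (n(c, J) = c*(-1/32) + 84*(-1/28) = -c/32 - 3 = -3 - c/32)
sqrt(n(f, 165) - 42246) = sqrt((-3 - 1/32*(-1253)) - 42246) = sqrt((-3 + 1253/32) - 42246) = sqrt(1157/32 - 42246) = sqrt(-1350715/32) = I*sqrt(2701430)/8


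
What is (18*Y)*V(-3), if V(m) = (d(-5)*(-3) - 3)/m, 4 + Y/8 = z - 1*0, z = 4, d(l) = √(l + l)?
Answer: 0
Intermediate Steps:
d(l) = √2*√l (d(l) = √(2*l) = √2*√l)
Y = 0 (Y = -32 + 8*(4 - 1*0) = -32 + 8*(4 + 0) = -32 + 8*4 = -32 + 32 = 0)
V(m) = (-3 - 3*I*√10)/m (V(m) = ((√2*√(-5))*(-3) - 3)/m = ((√2*(I*√5))*(-3) - 3)/m = ((I*√10)*(-3) - 3)/m = (-3*I*√10 - 3)/m = (-3 - 3*I*√10)/m)
(18*Y)*V(-3) = (18*0)*(3*(-1 - I*√10)/(-3)) = 0*(3*(-⅓)*(-1 - I*√10)) = 0*(1 + I*√10) = 0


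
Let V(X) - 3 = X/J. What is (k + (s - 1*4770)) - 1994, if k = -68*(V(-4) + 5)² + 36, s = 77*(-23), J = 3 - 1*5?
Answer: -15299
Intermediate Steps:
J = -2 (J = 3 - 5 = -2)
s = -1771
V(X) = 3 - X/2 (V(X) = 3 + X/(-2) = 3 + X*(-½) = 3 - X/2)
k = -6764 (k = -68*((3 - ½*(-4)) + 5)² + 36 = -68*((3 + 2) + 5)² + 36 = -68*(5 + 5)² + 36 = -68*10² + 36 = -68*100 + 36 = -6800 + 36 = -6764)
(k + (s - 1*4770)) - 1994 = (-6764 + (-1771 - 1*4770)) - 1994 = (-6764 + (-1771 - 4770)) - 1994 = (-6764 - 6541) - 1994 = -13305 - 1994 = -15299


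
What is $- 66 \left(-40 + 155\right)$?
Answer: $-7590$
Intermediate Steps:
$- 66 \left(-40 + 155\right) = \left(-66\right) 115 = -7590$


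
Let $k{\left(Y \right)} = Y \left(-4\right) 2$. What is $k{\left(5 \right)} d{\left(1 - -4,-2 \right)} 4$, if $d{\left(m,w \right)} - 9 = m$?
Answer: $-2240$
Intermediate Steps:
$d{\left(m,w \right)} = 9 + m$
$k{\left(Y \right)} = - 8 Y$ ($k{\left(Y \right)} = - 4 Y 2 = - 8 Y$)
$k{\left(5 \right)} d{\left(1 - -4,-2 \right)} 4 = \left(-8\right) 5 \left(9 + \left(1 - -4\right)\right) 4 = - 40 \left(9 + \left(1 + 4\right)\right) 4 = - 40 \left(9 + 5\right) 4 = \left(-40\right) 14 \cdot 4 = \left(-560\right) 4 = -2240$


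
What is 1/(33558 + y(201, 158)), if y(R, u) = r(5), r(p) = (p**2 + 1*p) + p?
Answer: 1/33593 ≈ 2.9768e-5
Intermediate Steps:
r(p) = p**2 + 2*p (r(p) = (p**2 + p) + p = (p + p**2) + p = p**2 + 2*p)
y(R, u) = 35 (y(R, u) = 5*(2 + 5) = 5*7 = 35)
1/(33558 + y(201, 158)) = 1/(33558 + 35) = 1/33593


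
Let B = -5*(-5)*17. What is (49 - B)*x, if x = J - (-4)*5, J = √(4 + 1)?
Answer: -7520 - 376*√5 ≈ -8360.8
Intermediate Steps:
B = 425 (B = 25*17 = 425)
J = √5 ≈ 2.2361
x = 20 + √5 (x = √5 - (-4)*5 = √5 - 1*(-20) = √5 + 20 = 20 + √5 ≈ 22.236)
(49 - B)*x = (49 - 1*425)*(20 + √5) = (49 - 425)*(20 + √5) = -376*(20 + √5) = -7520 - 376*√5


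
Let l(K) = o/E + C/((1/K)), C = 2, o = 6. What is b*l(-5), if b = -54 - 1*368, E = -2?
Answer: 5486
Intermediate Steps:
l(K) = -3 + 2*K (l(K) = 6/(-2) + 2/((1/K)) = 6*(-½) + 2/(1/K) = -3 + 2*K)
b = -422 (b = -54 - 368 = -422)
b*l(-5) = -422*(-3 + 2*(-5)) = -422*(-3 - 10) = -422*(-13) = 5486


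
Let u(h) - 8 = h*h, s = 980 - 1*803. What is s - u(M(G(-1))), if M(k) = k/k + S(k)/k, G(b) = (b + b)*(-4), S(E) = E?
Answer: 165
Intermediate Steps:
s = 177 (s = 980 - 803 = 177)
G(b) = -8*b (G(b) = (2*b)*(-4) = -8*b)
M(k) = 2 (M(k) = k/k + k/k = 1 + 1 = 2)
u(h) = 8 + h² (u(h) = 8 + h*h = 8 + h²)
s - u(M(G(-1))) = 177 - (8 + 2²) = 177 - (8 + 4) = 177 - 1*12 = 177 - 12 = 165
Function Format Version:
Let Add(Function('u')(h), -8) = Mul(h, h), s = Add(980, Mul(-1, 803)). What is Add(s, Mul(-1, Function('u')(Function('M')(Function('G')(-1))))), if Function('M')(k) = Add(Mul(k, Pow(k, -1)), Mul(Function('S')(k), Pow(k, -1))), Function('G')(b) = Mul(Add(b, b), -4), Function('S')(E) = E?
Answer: 165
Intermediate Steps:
s = 177 (s = Add(980, -803) = 177)
Function('G')(b) = Mul(-8, b) (Function('G')(b) = Mul(Mul(2, b), -4) = Mul(-8, b))
Function('M')(k) = 2 (Function('M')(k) = Add(Mul(k, Pow(k, -1)), Mul(k, Pow(k, -1))) = Add(1, 1) = 2)
Function('u')(h) = Add(8, Pow(h, 2)) (Function('u')(h) = Add(8, Mul(h, h)) = Add(8, Pow(h, 2)))
Add(s, Mul(-1, Function('u')(Function('M')(Function('G')(-1))))) = Add(177, Mul(-1, Add(8, Pow(2, 2)))) = Add(177, Mul(-1, Add(8, 4))) = Add(177, Mul(-1, 12)) = Add(177, -12) = 165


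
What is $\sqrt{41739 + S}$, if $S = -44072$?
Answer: $i \sqrt{2333} \approx 48.301 i$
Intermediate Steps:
$\sqrt{41739 + S} = \sqrt{41739 - 44072} = \sqrt{-2333} = i \sqrt{2333}$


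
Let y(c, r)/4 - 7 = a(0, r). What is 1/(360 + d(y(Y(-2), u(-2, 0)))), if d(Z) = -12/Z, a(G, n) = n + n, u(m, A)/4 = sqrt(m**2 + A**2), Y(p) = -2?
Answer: 23/8277 ≈ 0.0027788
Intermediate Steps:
u(m, A) = 4*sqrt(A**2 + m**2) (u(m, A) = 4*sqrt(m**2 + A**2) = 4*sqrt(A**2 + m**2))
a(G, n) = 2*n
y(c, r) = 28 + 8*r (y(c, r) = 28 + 4*(2*r) = 28 + 8*r)
1/(360 + d(y(Y(-2), u(-2, 0)))) = 1/(360 - 12/(28 + 8*(4*sqrt(0**2 + (-2)**2)))) = 1/(360 - 12/(28 + 8*(4*sqrt(0 + 4)))) = 1/(360 - 12/(28 + 8*(4*sqrt(4)))) = 1/(360 - 12/(28 + 8*(4*2))) = 1/(360 - 12/(28 + 8*8)) = 1/(360 - 12/(28 + 64)) = 1/(360 - 12/92) = 1/(360 - 12*1/92) = 1/(360 - 3/23) = 1/(8277/23) = 23/8277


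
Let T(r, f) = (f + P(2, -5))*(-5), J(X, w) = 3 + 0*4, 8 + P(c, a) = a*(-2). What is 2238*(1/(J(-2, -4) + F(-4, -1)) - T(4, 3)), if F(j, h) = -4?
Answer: 53712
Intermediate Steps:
P(c, a) = -8 - 2*a (P(c, a) = -8 + a*(-2) = -8 - 2*a)
J(X, w) = 3 (J(X, w) = 3 + 0 = 3)
T(r, f) = -10 - 5*f (T(r, f) = (f + (-8 - 2*(-5)))*(-5) = (f + (-8 + 10))*(-5) = (f + 2)*(-5) = (2 + f)*(-5) = -10 - 5*f)
2238*(1/(J(-2, -4) + F(-4, -1)) - T(4, 3)) = 2238*(1/(3 - 4) - (-10 - 5*3)) = 2238*(1/(-1) - (-10 - 15)) = 2238*(-1 - 1*(-25)) = 2238*(-1 + 25) = 2238*24 = 53712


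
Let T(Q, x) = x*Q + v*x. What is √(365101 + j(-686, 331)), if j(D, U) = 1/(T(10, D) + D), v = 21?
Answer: √56102880057/392 ≈ 604.24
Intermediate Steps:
T(Q, x) = 21*x + Q*x (T(Q, x) = x*Q + 21*x = Q*x + 21*x = 21*x + Q*x)
j(D, U) = 1/(32*D) (j(D, U) = 1/(D*(21 + 10) + D) = 1/(D*31 + D) = 1/(31*D + D) = 1/(32*D))
√(365101 + j(-686, 331)) = √(365101 + (1/32)/(-686)) = √(365101 + (1/32)*(-1/686)) = √(365101 - 1/21952) = √(8014697151/21952) = √56102880057/392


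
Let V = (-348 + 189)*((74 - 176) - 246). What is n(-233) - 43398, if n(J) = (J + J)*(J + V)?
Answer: -25719532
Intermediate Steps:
V = 55332 (V = -159*(-102 - 246) = -159*(-348) = 55332)
n(J) = 2*J*(55332 + J) (n(J) = (J + J)*(J + 55332) = (2*J)*(55332 + J) = 2*J*(55332 + J))
n(-233) - 43398 = 2*(-233)*(55332 - 233) - 43398 = 2*(-233)*55099 - 43398 = -25676134 - 43398 = -25719532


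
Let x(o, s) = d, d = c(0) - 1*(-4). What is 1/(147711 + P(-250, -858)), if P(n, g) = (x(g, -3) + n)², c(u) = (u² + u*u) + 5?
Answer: 1/205792 ≈ 4.8593e-6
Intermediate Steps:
c(u) = 5 + 2*u² (c(u) = (u² + u²) + 5 = 2*u² + 5 = 5 + 2*u²)
d = 9 (d = (5 + 2*0²) - 1*(-4) = (5 + 2*0) + 4 = (5 + 0) + 4 = 5 + 4 = 9)
x(o, s) = 9
P(n, g) = (9 + n)²
1/(147711 + P(-250, -858)) = 1/(147711 + (9 - 250)²) = 1/(147711 + (-241)²) = 1/(147711 + 58081) = 1/205792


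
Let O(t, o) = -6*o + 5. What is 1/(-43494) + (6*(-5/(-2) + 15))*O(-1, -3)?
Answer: 105038009/43494 ≈ 2415.0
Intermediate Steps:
O(t, o) = 5 - 6*o
1/(-43494) + (6*(-5/(-2) + 15))*O(-1, -3) = 1/(-43494) + (6*(-5/(-2) + 15))*(5 - 6*(-3)) = -1/43494 + (6*(-5*(-1/2) + 15))*(5 + 18) = -1/43494 + (6*(5/2 + 15))*23 = -1/43494 + (6*(35/2))*23 = -1/43494 + 105*23 = -1/43494 + 2415 = 105038009/43494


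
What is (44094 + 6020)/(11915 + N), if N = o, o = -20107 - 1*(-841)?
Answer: -50114/7351 ≈ -6.8173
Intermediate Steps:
o = -19266 (o = -20107 + 841 = -19266)
N = -19266
(44094 + 6020)/(11915 + N) = (44094 + 6020)/(11915 - 19266) = 50114/(-7351) = 50114*(-1/7351) = -50114/7351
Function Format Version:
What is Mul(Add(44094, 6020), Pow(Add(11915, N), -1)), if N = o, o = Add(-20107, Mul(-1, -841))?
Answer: Rational(-50114, 7351) ≈ -6.8173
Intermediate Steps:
o = -19266 (o = Add(-20107, 841) = -19266)
N = -19266
Mul(Add(44094, 6020), Pow(Add(11915, N), -1)) = Mul(Add(44094, 6020), Pow(Add(11915, -19266), -1)) = Mul(50114, Pow(-7351, -1)) = Mul(50114, Rational(-1, 7351)) = Rational(-50114, 7351)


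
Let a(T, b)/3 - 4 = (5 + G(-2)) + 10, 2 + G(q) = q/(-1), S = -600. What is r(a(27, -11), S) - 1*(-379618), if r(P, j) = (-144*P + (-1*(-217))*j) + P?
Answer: 241267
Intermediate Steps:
G(q) = -2 - q (G(q) = -2 + q/(-1) = -2 + q*(-1) = -2 - q)
a(T, b) = 57 (a(T, b) = 12 + 3*((5 + (-2 - 1*(-2))) + 10) = 12 + 3*((5 + (-2 + 2)) + 10) = 12 + 3*((5 + 0) + 10) = 12 + 3*(5 + 10) = 12 + 3*15 = 12 + 45 = 57)
r(P, j) = -143*P + 217*j (r(P, j) = (-144*P + 217*j) + P = -143*P + 217*j)
r(a(27, -11), S) - 1*(-379618) = (-143*57 + 217*(-600)) - 1*(-379618) = (-8151 - 130200) + 379618 = -138351 + 379618 = 241267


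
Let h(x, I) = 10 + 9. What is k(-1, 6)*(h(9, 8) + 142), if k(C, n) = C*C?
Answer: 161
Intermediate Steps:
k(C, n) = C²
h(x, I) = 19
k(-1, 6)*(h(9, 8) + 142) = (-1)²*(19 + 142) = 1*161 = 161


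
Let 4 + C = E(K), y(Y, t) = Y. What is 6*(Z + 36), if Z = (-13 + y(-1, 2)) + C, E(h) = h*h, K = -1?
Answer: 114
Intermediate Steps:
E(h) = h²
C = -3 (C = -4 + (-1)² = -4 + 1 = -3)
Z = -17 (Z = (-13 - 1) - 3 = -14 - 3 = -17)
6*(Z + 36) = 6*(-17 + 36) = 6*19 = 114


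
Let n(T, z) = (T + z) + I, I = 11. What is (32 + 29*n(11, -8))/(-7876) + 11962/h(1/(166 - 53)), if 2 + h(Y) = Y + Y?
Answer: -1330766821/220528 ≈ -6034.5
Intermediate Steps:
h(Y) = -2 + 2*Y (h(Y) = -2 + (Y + Y) = -2 + 2*Y)
n(T, z) = 11 + T + z (n(T, z) = (T + z) + 11 = 11 + T + z)
(32 + 29*n(11, -8))/(-7876) + 11962/h(1/(166 - 53)) = (32 + 29*(11 + 11 - 8))/(-7876) + 11962/(-2 + 2/(166 - 53)) = (32 + 29*14)*(-1/7876) + 11962/(-2 + 2/113) = (32 + 406)*(-1/7876) + 11962/(-2 + 2*(1/113)) = 438*(-1/7876) + 11962/(-2 + 2/113) = -219/3938 + 11962/(-224/113) = -219/3938 + 11962*(-113/224) = -219/3938 - 675853/112 = -1330766821/220528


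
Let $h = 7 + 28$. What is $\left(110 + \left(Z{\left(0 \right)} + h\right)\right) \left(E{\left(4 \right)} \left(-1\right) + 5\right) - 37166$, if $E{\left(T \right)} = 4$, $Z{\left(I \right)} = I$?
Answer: $-37021$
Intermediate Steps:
$h = 35$
$\left(110 + \left(Z{\left(0 \right)} + h\right)\right) \left(E{\left(4 \right)} \left(-1\right) + 5\right) - 37166 = \left(110 + \left(0 + 35\right)\right) \left(4 \left(-1\right) + 5\right) - 37166 = \left(110 + 35\right) \left(-4 + 5\right) - 37166 = 145 \cdot 1 - 37166 = 145 - 37166 = -37021$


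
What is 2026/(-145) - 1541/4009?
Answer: -8345679/581305 ≈ -14.357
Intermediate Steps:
2026/(-145) - 1541/4009 = 2026*(-1/145) - 1541*1/4009 = -2026/145 - 1541/4009 = -8345679/581305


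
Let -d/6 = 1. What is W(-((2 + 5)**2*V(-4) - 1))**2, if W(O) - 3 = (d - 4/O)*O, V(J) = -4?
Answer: 1399489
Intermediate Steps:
d = -6 (d = -6*1 = -6)
W(O) = 3 + O*(-6 - 4/O) (W(O) = 3 + (-6 - 4/O)*O = 3 + O*(-6 - 4/O))
W(-((2 + 5)**2*V(-4) - 1))**2 = (-1 - (-6)*((2 + 5)**2*(-4) - 1))**2 = (-1 - (-6)*(7**2*(-4) - 1))**2 = (-1 - (-6)*(49*(-4) - 1))**2 = (-1 - (-6)*(-196 - 1))**2 = (-1 - (-6)*(-197))**2 = (-1 - 6*197)**2 = (-1 - 1182)**2 = (-1183)**2 = 1399489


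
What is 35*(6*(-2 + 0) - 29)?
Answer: -1435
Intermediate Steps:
35*(6*(-2 + 0) - 29) = 35*(6*(-2) - 29) = 35*(-12 - 29) = 35*(-41) = -1435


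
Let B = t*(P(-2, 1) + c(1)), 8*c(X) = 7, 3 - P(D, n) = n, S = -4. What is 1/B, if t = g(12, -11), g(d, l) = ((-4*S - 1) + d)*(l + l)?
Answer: -4/6831 ≈ -0.00058557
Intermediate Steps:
P(D, n) = 3 - n
c(X) = 7/8 (c(X) = (⅛)*7 = 7/8)
g(d, l) = 2*l*(15 + d) (g(d, l) = ((-4*(-4) - 1) + d)*(l + l) = ((16 - 1) + d)*(2*l) = (15 + d)*(2*l) = 2*l*(15 + d))
t = -594 (t = 2*(-11)*(15 + 12) = 2*(-11)*27 = -594)
B = -6831/4 (B = -594*((3 - 1*1) + 7/8) = -594*((3 - 1) + 7/8) = -594*(2 + 7/8) = -594*23/8 = -6831/4 ≈ -1707.8)
1/B = 1/(-6831/4) = -4/6831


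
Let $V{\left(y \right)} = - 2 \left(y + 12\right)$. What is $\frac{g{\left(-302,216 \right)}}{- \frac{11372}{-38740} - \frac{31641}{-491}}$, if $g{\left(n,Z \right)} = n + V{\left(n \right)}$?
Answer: $\frac{660991565}{153919499} \approx 4.2944$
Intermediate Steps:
$V{\left(y \right)} = -24 - 2 y$ ($V{\left(y \right)} = - 2 \left(12 + y\right) = -24 - 2 y$)
$g{\left(n,Z \right)} = -24 - n$ ($g{\left(n,Z \right)} = n - \left(24 + 2 n\right) = -24 - n$)
$\frac{g{\left(-302,216 \right)}}{- \frac{11372}{-38740} - \frac{31641}{-491}} = \frac{-24 - -302}{- \frac{11372}{-38740} - \frac{31641}{-491}} = \frac{-24 + 302}{\left(-11372\right) \left(- \frac{1}{38740}\right) - - \frac{31641}{491}} = \frac{278}{\frac{2843}{9685} + \frac{31641}{491}} = \frac{278}{\frac{307838998}{4755335}} = 278 \cdot \frac{4755335}{307838998} = \frac{660991565}{153919499}$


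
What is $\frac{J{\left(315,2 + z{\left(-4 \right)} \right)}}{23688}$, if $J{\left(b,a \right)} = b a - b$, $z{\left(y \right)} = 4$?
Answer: $\frac{25}{376} \approx 0.066489$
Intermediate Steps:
$J{\left(b,a \right)} = - b + a b$ ($J{\left(b,a \right)} = a b - b = - b + a b$)
$\frac{J{\left(315,2 + z{\left(-4 \right)} \right)}}{23688} = \frac{315 \left(-1 + \left(2 + 4\right)\right)}{23688} = 315 \left(-1 + 6\right) \frac{1}{23688} = 315 \cdot 5 \cdot \frac{1}{23688} = 1575 \cdot \frac{1}{23688} = \frac{25}{376}$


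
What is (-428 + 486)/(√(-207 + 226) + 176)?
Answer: 10208/30957 - 58*√19/30957 ≈ 0.32158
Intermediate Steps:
(-428 + 486)/(√(-207 + 226) + 176) = 58/(√19 + 176) = 58/(176 + √19)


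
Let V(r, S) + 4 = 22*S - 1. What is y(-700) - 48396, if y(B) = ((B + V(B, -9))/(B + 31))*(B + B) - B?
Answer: -11057608/223 ≈ -49586.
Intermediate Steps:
V(r, S) = -5 + 22*S (V(r, S) = -4 + (22*S - 1) = -4 + (-1 + 22*S) = -5 + 22*S)
y(B) = -B + 2*B*(-203 + B)/(31 + B) (y(B) = ((B + (-5 + 22*(-9)))/(B + 31))*(B + B) - B = ((B + (-5 - 198))/(31 + B))*(2*B) - B = ((B - 203)/(31 + B))*(2*B) - B = ((-203 + B)/(31 + B))*(2*B) - B = 2*B*(-203 + B)/(31 + B) - B = -B + 2*B*(-203 + B)/(31 + B))
y(-700) - 48396 = -700*(-437 - 700)/(31 - 700) - 48396 = -700*(-1137)/(-669) - 48396 = -700*(-1/669)*(-1137) - 48396 = -265300/223 - 48396 = -11057608/223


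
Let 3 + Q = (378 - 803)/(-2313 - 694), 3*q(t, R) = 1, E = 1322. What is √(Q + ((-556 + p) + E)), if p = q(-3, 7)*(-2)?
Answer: 2*√15512249991/9021 ≈ 27.613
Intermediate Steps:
q(t, R) = ⅓ (q(t, R) = (⅓)*1 = ⅓)
Q = -8596/3007 (Q = -3 + (378 - 803)/(-2313 - 694) = -3 - 425/(-3007) = -3 - 425*(-1/3007) = -3 + 425/3007 = -8596/3007 ≈ -2.8587)
p = -⅔ (p = (⅓)*(-2) = -⅔ ≈ -0.66667)
√(Q + ((-556 + p) + E)) = √(-8596/3007 + ((-556 - ⅔) + 1322)) = √(-8596/3007 + (-1670/3 + 1322)) = √(-8596/3007 + 2296/3) = √(6878284/9021) = 2*√15512249991/9021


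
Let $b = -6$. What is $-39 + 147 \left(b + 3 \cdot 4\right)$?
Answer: $843$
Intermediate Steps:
$-39 + 147 \left(b + 3 \cdot 4\right) = -39 + 147 \left(-6 + 3 \cdot 4\right) = -39 + 147 \left(-6 + 12\right) = -39 + 147 \cdot 6 = -39 + 882 = 843$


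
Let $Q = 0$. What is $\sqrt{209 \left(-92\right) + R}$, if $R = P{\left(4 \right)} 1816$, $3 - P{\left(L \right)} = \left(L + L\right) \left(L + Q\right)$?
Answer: $6 i \sqrt{1997} \approx 268.13 i$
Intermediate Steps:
$P{\left(L \right)} = 3 - 2 L^{2}$ ($P{\left(L \right)} = 3 - \left(L + L\right) \left(L + 0\right) = 3 - 2 L L = 3 - 2 L^{2}$)
$R = -52664$ ($R = \left(3 - 2 \cdot 4^{2}\right) 1816 = \left(3 - 32\right) 1816 = \left(-29\right) 1816 = -52664$)
$\sqrt{209 \left(-92\right) + R} = \sqrt{209 \left(-92\right) - 52664} = \sqrt{-19228 - 52664} = \sqrt{-71892} = 6 i \sqrt{1997}$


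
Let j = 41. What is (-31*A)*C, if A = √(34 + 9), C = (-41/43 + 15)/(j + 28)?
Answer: -18724*√43/2967 ≈ -41.382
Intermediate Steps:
C = 604/2967 (C = (-41/43 + 15)/(41 + 28) = (-41*1/43 + 15)/69 = (-41/43 + 15)*(1/69) = (604/43)*(1/69) = 604/2967 ≈ 0.20357)
A = √43 ≈ 6.5574
(-31*A)*C = -31*√43*(604/2967) = -18724*√43/2967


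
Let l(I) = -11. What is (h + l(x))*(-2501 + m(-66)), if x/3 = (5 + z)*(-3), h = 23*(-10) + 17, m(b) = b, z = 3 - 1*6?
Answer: 575008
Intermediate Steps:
z = -3 (z = 3 - 6 = -3)
h = -213 (h = -230 + 17 = -213)
x = -18 (x = 3*((5 - 3)*(-3)) = 3*(2*(-3)) = 3*(-6) = -18)
(h + l(x))*(-2501 + m(-66)) = (-213 - 11)*(-2501 - 66) = -224*(-2567) = 575008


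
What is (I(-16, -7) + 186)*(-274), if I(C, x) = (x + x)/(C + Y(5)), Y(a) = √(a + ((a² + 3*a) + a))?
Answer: -5279980/103 - 9590*√2/103 ≈ -51394.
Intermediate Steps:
Y(a) = √(a² + 5*a) (Y(a) = √(a + (a² + 4*a)) = √(a² + 5*a))
I(C, x) = 2*x/(C + 5*√2) (I(C, x) = (x + x)/(C + √(5*(5 + 5))) = (2*x)/(C + √(5*10)) = (2*x)/(C + √50) = (2*x)/(C + 5*√2) = 2*x/(C + 5*√2))
(I(-16, -7) + 186)*(-274) = (2*(-7)/(-16 + 5*√2) + 186)*(-274) = (-14/(-16 + 5*√2) + 186)*(-274) = (186 - 14/(-16 + 5*√2))*(-274) = -50964 + 3836/(-16 + 5*√2)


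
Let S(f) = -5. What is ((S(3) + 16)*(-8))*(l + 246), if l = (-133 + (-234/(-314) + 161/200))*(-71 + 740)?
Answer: 30289473357/3925 ≈ 7.7171e+6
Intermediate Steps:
l = -2761312887/31400 (l = (-133 + (-234*(-1/314) + 161*(1/200)))*669 = (-133 + (117/157 + 161/200))*669 = (-133 + 48677/31400)*669 = -4127523/31400*669 = -2761312887/31400 ≈ -87940.)
((S(3) + 16)*(-8))*(l + 246) = ((-5 + 16)*(-8))*(-2761312887/31400 + 246) = (11*(-8))*(-2753588487/31400) = -88*(-2753588487/31400) = 30289473357/3925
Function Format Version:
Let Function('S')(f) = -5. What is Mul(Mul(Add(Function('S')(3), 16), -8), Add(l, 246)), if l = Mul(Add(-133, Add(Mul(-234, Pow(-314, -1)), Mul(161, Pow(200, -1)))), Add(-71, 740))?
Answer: Rational(30289473357, 3925) ≈ 7.7171e+6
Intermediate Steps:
l = Rational(-2761312887, 31400) (l = Mul(Add(-133, Add(Mul(-234, Rational(-1, 314)), Mul(161, Rational(1, 200)))), 669) = Mul(Add(-133, Add(Rational(117, 157), Rational(161, 200))), 669) = Mul(Add(-133, Rational(48677, 31400)), 669) = Mul(Rational(-4127523, 31400), 669) = Rational(-2761312887, 31400) ≈ -87940.)
Mul(Mul(Add(Function('S')(3), 16), -8), Add(l, 246)) = Mul(Mul(Add(-5, 16), -8), Add(Rational(-2761312887, 31400), 246)) = Mul(Mul(11, -8), Rational(-2753588487, 31400)) = Mul(-88, Rational(-2753588487, 31400)) = Rational(30289473357, 3925)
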